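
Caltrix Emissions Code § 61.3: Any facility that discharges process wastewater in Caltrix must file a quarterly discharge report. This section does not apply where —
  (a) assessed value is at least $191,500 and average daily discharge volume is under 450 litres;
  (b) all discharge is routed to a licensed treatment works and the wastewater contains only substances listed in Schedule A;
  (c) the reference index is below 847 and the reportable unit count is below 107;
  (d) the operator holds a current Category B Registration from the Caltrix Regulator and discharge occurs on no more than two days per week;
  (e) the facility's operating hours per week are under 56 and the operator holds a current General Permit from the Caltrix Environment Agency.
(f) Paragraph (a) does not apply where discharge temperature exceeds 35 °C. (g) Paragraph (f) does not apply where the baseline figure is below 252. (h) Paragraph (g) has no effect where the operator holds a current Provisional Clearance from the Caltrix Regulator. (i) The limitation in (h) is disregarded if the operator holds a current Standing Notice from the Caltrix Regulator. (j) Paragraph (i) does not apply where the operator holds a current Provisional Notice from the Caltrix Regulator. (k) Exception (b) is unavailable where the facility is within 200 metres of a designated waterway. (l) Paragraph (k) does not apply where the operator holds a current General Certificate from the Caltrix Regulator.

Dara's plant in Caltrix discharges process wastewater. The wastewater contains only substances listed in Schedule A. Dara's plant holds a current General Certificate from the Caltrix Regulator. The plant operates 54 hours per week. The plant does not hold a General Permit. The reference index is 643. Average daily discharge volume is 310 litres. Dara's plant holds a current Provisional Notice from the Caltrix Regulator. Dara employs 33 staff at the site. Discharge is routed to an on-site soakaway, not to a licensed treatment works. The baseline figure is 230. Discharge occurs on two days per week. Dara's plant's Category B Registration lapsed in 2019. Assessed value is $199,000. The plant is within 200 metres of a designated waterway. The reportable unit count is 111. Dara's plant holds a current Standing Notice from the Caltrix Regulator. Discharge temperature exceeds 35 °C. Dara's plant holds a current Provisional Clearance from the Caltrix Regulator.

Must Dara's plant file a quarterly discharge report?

Exception (a) is satisfied on its face — assessed value is $199,000, meeting the $191,500 threshold; average daily discharge volume is 310 litres, under the 450 litres limit. However, paragraphs (f)–(j) must be considered: (f) is engaged — discharge temperature exceeds 35 °C. (g) is triggered (the baseline figure is 230, below the 252 limit), but is displaced by (h): (h) operates against (g): a current Provisional Clearance is held. (i) would limit (h) — a current Standing Notice is held — but (j) sets (i) aside: (j) is engaged — a current Provisional Notice is held. Exception (a) does not apply.
Exception (b) fails — discharge is not routed to a licensed treatment works.
Exception (c) does not apply: the reportable unit count is 111, not below 107.
Exception (d) does not apply: no current Category B Registration is held.
Exception (e) requires that the operator holds a current General Permit from the Caltrix Environment Agency; but no General Permit is held, so (e) is unavailable.
No exception displaces § 61.3.

Yes — Dara's plant must file a quarterly discharge report.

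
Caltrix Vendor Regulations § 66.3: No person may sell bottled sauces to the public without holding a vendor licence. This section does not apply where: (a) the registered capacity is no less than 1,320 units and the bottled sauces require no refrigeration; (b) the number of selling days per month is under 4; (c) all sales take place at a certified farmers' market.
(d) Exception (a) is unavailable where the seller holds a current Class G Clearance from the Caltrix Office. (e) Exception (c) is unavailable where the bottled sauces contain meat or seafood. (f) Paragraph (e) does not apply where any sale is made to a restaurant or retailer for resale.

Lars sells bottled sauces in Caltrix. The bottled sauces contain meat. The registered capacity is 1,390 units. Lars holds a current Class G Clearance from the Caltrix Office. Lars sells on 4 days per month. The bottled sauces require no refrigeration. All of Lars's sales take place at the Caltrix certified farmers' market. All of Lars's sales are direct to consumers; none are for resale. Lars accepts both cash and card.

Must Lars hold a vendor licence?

Exception (a)'s conditions are all satisfied: the registered capacity is 1,390 units, meeting the 1,320 units threshold; the bottled sauces are shelf-stable. But: (d) is triggered — a current Class G Clearance is held. Exception (a) does not apply.
Exception (b) requires that the number of selling days per month is under 4; but the number of selling days per month is 4, not under 4, so (b) is unavailable.
All of (c)'s requirements are met (all sales are at a certified farmers' market). But: (e) operates against (c): the bottled sauces contain meat. (f) is not triggered (no sales are for resale), so (e) stands. So (c) is unavailable.
No exception is made out. Lars falls within the general rule.

Yes — Lars must hold a vendor licence.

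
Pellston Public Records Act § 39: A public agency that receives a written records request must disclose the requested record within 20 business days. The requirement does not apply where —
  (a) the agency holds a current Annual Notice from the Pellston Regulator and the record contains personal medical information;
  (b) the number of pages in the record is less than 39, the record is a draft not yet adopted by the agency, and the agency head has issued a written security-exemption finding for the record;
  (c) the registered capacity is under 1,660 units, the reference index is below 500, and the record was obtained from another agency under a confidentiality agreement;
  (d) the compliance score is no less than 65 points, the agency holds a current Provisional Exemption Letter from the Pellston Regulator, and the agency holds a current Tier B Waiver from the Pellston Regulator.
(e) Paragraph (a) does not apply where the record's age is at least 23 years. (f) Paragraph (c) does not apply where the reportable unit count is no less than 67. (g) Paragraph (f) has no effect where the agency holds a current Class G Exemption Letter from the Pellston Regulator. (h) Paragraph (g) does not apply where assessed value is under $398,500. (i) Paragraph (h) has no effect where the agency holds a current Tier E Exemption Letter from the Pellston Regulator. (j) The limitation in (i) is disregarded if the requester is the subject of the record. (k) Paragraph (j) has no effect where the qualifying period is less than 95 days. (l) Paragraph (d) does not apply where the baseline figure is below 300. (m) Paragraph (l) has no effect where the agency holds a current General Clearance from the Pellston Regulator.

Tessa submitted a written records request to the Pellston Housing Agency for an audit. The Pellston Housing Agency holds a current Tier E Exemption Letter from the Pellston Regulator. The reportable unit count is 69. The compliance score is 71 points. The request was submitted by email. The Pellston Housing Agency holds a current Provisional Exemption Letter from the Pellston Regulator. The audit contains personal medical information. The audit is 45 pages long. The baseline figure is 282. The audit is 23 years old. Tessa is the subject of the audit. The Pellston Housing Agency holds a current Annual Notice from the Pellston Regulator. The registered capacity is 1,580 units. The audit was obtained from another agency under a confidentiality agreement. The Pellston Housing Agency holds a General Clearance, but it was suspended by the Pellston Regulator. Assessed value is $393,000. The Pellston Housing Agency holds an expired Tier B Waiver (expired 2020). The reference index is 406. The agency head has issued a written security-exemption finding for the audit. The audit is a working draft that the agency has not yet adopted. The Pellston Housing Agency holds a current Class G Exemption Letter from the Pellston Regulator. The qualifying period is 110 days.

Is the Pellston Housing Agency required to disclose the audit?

Exception (a)'s conditions are all satisfied: a current Annual Notice is held; the audit contains personal medical information. However, paragraph (e) must be considered: (e) applies — the record's age is 23 years, meeting the 23 years threshold. (a) is therefore removed.
Exception (b) requires that the number of pages in the record is less than 39; but the number of pages in the record is 45, not less than 39, so (b) is unavailable.
All of (c)'s requirements are met (the registered capacity is 1,580 units, under the 1,660 units limit; the reference index is 406, below the 500 limit; the audit was obtained under a confidentiality agreement). However, paragraphs (f)–(k) must be considered: (f) is triggered — the reportable unit count is 69, meeting the 67 threshold. (g) is engaged (a current Class G Exemption Letter is held), but is set aside by (h): (h) is triggered — assessed value is $393,000, under the $398,500 limit. (i) would limit (h) — a current Tier E Exemption Letter is held — but (j) sets (i) aside: (j) operates against (i): Tessa is the subject of the audit. (k) is not triggered (the qualifying period is 110 days, not less than 95 days), so (j) stands. Exception (c) does not apply.
Exception (d) does not apply: there is no Tier B Waiver in force.
No exception displaces § 39.

Yes — the Pellston Housing Agency must disclose the audit.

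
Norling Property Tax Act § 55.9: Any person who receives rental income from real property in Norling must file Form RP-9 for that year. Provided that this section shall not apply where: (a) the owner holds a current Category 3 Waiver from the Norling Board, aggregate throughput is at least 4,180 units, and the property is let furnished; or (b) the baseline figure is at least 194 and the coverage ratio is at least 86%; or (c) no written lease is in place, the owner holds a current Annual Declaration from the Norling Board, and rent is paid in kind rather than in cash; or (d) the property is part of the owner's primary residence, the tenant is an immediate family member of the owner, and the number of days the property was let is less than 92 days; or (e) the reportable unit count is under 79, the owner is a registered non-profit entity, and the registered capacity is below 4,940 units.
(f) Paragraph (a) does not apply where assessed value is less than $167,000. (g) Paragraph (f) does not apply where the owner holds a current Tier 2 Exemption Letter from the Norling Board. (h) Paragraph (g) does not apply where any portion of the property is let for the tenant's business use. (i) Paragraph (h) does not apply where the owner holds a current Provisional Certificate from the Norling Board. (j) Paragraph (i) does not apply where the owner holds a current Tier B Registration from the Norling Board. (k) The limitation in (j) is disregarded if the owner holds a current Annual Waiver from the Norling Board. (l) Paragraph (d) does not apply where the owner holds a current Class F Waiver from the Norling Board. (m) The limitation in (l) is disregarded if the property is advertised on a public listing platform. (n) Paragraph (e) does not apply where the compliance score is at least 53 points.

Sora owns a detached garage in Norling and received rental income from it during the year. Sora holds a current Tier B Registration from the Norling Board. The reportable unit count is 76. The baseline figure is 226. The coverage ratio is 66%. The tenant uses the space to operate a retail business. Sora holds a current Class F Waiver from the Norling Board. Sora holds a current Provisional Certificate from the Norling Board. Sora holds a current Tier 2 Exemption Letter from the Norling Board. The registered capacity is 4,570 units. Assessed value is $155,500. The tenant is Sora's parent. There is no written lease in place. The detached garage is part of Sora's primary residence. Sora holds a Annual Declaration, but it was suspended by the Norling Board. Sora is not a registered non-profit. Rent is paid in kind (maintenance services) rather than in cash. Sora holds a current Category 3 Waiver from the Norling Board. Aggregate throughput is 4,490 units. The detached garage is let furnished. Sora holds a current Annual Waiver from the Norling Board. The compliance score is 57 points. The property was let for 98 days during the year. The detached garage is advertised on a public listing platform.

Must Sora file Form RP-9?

All of (a)'s requirements are met (a current Category 3 Waiver is held; aggregate throughput is 4,490 units, meeting the 4,180 units threshold; the property is let furnished). Considering the limiting provisions: (f) operates (assessed value is $155,500, less than the $167,000 limit), but is set aside by (g): (g) operates against (f): a current Tier 2 Exemption Letter is held. (h) is engaged (the space is let for business use), but is overridden by (i): (i) operates — a current Provisional Certificate is held. (j) would limit (i) — a current Tier B Registration is held — but (k) sets (j) aside: (k) operates against (j): a current Annual Waiver is held. (a) remains available.
Exception (b) fails — the coverage ratio is 66%, short of 86%.
Exception (c) does not apply: no current Annual Declaration is held.
Exception (d) fails — the number of days the property was let is 98 days, not less than 92 days.
Exception (e) fails — Sora is not a registered non-profit.

No — exception (a) applies; Sora is not required to file Form RP-9.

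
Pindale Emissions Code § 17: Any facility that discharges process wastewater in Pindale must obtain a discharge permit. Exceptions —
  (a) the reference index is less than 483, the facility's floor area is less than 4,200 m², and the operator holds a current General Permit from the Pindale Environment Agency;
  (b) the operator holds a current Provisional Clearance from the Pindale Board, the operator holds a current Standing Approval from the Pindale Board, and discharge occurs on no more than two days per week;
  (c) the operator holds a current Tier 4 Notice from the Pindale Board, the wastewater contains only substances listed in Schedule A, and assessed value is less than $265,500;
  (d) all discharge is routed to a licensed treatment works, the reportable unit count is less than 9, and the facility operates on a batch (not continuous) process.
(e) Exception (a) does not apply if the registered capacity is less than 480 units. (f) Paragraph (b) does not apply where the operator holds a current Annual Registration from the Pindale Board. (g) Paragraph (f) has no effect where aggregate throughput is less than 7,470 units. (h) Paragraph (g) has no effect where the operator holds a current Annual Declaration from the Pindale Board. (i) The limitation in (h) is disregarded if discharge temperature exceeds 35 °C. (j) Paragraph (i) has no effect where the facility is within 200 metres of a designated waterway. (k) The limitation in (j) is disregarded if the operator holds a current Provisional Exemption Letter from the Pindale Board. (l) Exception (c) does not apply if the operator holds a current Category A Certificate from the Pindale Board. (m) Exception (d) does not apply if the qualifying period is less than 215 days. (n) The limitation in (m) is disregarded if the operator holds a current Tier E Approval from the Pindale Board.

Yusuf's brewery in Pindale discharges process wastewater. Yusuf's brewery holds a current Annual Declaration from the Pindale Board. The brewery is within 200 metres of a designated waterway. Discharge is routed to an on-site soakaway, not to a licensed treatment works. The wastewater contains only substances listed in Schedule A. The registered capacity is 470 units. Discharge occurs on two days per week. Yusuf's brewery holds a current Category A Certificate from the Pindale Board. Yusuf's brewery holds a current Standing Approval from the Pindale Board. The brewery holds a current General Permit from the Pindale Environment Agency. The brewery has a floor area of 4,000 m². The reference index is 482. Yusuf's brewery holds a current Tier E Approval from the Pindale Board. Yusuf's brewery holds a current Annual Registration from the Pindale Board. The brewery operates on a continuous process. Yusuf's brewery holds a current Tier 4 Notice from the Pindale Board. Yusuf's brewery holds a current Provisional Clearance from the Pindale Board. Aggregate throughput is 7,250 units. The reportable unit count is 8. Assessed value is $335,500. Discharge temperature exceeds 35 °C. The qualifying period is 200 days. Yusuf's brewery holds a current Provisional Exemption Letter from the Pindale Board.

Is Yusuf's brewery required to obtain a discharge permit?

All of (a)'s requirements are met (the reference index is 482, less than the 483 limit; the facility's floor area is 4,000 m², less than the 4,200 m² limit; a current General Permit is held). Turning to paragraph (e): (e) operates against (a): the registered capacity is 470 units, less than the 480 units limit. So (a) is unavailable.
All of (b)'s requirements are met (a current Provisional Clearance is held; a current Standing Approval is held; discharge occurs on no more than two days per week). As to paragraphs (f)–(k): (f) is triggered (a current Annual Registration is held), but is displaced by (g): (g) is engaged — aggregate throughput is 7,250 units, less than the 7,470 units limit. (h) would limit (g) — a current Annual Declaration is held — but (i) sets (h) aside: (i) operates against (h): discharge temperature exceeds 35 °C. (j) is triggered (the brewery is within 200 m of a designated waterway), but is displaced by (k): (k) operates — a current Provisional Exemption Letter is held. Exception (b) stands.
Exception (c) requires that assessed value is less than $265,500; but assessed value is $335,500, not less than $265,500, so (c) is unavailable.
Exception (d) requires that all discharge is routed to a licensed treatment works; but discharge is not routed to a licensed treatment works, so (d) is unavailable.

No — exception (b) applies; Yusuf's brewery is not required to obtain a discharge permit.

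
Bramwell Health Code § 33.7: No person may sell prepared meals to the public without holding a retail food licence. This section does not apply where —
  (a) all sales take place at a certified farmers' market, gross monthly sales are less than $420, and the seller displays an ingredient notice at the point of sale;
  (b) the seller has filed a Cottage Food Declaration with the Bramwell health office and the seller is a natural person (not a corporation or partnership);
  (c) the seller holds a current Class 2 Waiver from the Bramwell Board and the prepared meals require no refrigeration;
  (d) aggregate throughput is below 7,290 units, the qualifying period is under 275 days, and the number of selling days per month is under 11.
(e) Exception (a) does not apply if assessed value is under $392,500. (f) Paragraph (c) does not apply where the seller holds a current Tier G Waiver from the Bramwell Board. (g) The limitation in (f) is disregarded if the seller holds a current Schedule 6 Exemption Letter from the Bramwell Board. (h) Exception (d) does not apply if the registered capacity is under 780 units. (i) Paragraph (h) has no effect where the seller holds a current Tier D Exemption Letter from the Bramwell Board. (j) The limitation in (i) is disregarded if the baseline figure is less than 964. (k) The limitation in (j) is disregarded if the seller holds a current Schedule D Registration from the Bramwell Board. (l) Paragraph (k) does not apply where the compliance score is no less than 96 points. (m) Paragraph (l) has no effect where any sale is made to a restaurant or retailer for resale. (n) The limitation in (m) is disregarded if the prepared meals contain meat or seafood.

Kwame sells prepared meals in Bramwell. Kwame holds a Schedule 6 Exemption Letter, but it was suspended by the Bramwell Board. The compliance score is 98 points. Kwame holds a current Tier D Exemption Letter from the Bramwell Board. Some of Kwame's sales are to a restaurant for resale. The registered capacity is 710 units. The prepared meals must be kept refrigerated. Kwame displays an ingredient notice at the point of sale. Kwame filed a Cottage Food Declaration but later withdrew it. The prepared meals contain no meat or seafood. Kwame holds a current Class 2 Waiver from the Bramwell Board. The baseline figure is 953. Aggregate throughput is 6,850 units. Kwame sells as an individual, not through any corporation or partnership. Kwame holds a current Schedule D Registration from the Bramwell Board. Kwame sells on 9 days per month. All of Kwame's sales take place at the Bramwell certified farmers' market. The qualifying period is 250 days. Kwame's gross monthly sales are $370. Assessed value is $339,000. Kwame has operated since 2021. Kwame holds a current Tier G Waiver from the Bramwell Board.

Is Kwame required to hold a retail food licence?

No — exception (d) applies; Kwame is not required to hold a retail food licence.

Exception (a) is satisfied on its face — all sales are at a certified farmers' market; gross monthly sales are $370, less than the $420 limit; an ingredient notice is displayed. But: (e) operates against (a): assessed value is $339,000, under the $392,500 limit. So (a) is unavailable.
Exception (b) does not apply: the Cottage Food Declaration was withdrawn.
Exception (c) requires that the prepared meals require no refrigeration; but the prepared meals require refrigeration, so (c) is unavailable.
Exception (d)'s conditions are all satisfied: aggregate throughput is 6,850 units, below the 7,290 units limit; the qualifying period is 250 days, under the 275 days limit; the number of selling days per month is 9, under the 11 limit. Considering the limiting provisions: (h) would limit (d) — the registered capacity is 710 units, under the 780 units limit — but (i) sets (h) aside: (i) operates against (h): a current Tier D Exemption Letter is held. (j) is engaged (the baseline figure is 953, less than the 964 limit), but is overridden by (k): (k) operates — a current Schedule D Registration is held. (l) would limit (k) — the compliance score is 98 points, meeting the 96 points threshold — but (m) sets (l) aside: (m) operates against (l): some sales are to a restaurant for resale. (n), which would lift (m), does not operate here — the prepared meals contain no meat or seafood. Exception (d) stands.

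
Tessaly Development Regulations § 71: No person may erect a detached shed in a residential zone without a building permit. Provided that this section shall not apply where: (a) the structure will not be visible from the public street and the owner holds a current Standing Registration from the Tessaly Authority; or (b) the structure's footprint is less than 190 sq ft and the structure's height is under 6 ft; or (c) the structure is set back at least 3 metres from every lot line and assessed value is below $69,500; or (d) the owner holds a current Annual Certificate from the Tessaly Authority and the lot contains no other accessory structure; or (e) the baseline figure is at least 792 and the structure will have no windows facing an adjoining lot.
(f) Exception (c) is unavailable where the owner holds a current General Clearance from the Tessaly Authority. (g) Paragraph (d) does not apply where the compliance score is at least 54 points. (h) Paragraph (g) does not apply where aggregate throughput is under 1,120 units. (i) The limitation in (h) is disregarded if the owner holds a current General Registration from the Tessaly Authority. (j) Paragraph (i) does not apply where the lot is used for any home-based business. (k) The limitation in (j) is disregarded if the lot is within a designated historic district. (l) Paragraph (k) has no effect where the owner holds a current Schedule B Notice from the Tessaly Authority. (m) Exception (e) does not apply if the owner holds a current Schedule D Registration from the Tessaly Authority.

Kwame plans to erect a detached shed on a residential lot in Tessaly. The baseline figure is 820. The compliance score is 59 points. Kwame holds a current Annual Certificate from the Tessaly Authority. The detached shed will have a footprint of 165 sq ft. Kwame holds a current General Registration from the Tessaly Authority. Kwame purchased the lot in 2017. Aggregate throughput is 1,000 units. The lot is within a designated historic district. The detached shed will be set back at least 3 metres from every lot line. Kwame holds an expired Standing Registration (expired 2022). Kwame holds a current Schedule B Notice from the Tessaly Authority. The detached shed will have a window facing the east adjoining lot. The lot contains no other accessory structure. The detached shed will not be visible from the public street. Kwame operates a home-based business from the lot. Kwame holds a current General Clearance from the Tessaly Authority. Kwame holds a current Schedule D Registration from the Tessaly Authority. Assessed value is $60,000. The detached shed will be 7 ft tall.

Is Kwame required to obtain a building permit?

No — exception (d) applies; Kwame does not need a building permit.

Exception (a) does not apply: no current Standing Registration is held.
Exception (b) fails — the structure's height is 7 ft, not under 6 ft.
Exception (c) is satisfied on its face — the setback is at least 3 m on every side; assessed value is $60,000, below the $69,500 limit. However, paragraph (f) must be considered: (f) operates against (c): a current General Clearance is held. Exception (c) does not apply.
All of (d)'s requirements are met (a current Annual Certificate is held; the lot has no other accessory structure). Considering the limiting provisions: (g) is engaged (the compliance score is 59 points, meeting the 54 points threshold), but is itself disapplied by (h): (h) is triggered — aggregate throughput is 1,000 units, under the 1,120 units limit. (i) operates (a current General Registration is held), but is displaced by (j): (j) operates against (i): a home-based business operates on the lot. (k) is triggered (the lot is in a historic district), but is itself disapplied by (l): (l) operates against (k): a current Schedule B Notice is held. (d) remains available.
Exception (e) fails — a window faces an adjoining lot.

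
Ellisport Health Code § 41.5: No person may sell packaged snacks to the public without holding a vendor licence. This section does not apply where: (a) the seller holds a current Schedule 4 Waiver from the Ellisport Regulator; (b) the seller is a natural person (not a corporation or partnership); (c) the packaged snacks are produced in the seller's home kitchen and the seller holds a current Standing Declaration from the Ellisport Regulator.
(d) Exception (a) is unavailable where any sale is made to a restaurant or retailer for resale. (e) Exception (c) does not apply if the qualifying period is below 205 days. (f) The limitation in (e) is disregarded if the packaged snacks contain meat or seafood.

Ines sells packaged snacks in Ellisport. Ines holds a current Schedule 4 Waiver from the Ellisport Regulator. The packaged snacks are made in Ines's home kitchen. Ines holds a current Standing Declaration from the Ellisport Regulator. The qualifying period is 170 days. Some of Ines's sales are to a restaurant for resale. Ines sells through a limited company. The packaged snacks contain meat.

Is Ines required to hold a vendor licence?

Exception (a) is satisfied on its face — a current Schedule 4 Waiver is held. However, paragraph (d) must be considered: (d) operates against (a): some sales are to a restaurant for resale. (a) is therefore removed.
Exception (b) does not apply: the seller operates through a limited company.
All of (c)'s requirements are met (the packaged snacks are home-kitchen produced; a current Standing Declaration is held). As to paragraphs (e)–(f): (e) applies (the qualifying period is 170 days, below the 205 days limit), but is set aside by (f): (f) operates against (e): the packaged snacks contain meat. Exception (c) stands.

No — exception (c) applies; Ines is not required to hold a vendor licence.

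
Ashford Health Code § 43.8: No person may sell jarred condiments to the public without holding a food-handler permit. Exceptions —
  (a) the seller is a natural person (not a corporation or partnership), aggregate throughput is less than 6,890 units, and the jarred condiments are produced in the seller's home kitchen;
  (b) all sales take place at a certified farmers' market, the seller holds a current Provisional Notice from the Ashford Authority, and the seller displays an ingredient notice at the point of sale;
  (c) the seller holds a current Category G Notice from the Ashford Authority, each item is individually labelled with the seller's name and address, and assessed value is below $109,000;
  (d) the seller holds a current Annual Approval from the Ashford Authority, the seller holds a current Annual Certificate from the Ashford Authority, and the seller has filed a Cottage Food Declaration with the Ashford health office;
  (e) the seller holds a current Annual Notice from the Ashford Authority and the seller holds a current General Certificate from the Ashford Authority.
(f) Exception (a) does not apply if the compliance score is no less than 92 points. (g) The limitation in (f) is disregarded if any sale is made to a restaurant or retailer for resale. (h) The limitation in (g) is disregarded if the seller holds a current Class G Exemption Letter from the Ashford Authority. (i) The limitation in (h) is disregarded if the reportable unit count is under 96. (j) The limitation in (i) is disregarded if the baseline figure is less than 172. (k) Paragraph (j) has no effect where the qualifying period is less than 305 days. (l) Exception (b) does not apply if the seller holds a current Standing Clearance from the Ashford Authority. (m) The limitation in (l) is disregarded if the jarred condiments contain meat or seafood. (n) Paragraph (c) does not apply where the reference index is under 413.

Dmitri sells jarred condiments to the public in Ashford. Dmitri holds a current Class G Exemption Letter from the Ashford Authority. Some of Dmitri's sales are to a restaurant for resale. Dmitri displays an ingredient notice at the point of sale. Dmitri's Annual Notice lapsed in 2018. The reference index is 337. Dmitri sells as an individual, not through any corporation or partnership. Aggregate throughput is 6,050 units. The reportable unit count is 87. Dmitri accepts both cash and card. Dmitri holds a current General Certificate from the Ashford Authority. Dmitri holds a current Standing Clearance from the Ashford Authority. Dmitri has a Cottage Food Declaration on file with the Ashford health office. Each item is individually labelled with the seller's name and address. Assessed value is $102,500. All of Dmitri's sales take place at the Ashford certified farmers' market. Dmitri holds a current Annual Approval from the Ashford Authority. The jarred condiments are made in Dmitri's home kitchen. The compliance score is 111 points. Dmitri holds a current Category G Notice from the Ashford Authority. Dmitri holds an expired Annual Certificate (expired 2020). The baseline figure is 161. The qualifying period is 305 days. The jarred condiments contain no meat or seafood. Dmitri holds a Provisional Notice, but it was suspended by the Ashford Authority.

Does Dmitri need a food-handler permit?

Exception (a) is satisfied on its face — the seller is a natural person; aggregate throughput is 6,050 units, less than the 6,890 units limit; the jarred condiments are home-kitchen produced. But applying paragraphs (f)–(k): (f) operates against (a): the compliance score is 111 points, meeting the 92 points threshold. (g) would limit (f) — some sales are to a restaurant for resale — but (h) sets (g) aside: (h) operates — a current Class G Exemption Letter is held. (i) applies (the reportable unit count is 87, under the 96 limit), but is overridden by (j): (j) operates against (i): the baseline figure is 161, less than the 172 limit. (k) does not operate here (the qualifying period is 305 days, not less than 305 days), so (j) stands. So (a) is unavailable.
Exception (b) requires that the seller holds a current Provisional Notice from the Ashford Authority; but no current Provisional Notice is held, so (b) is unavailable.
Exception (c): a current Category G Notice is held; items are individually labelled; assessed value is $102,500, below the $109,000 limit — every condition holds. Turning to paragraph (n): (n) is engaged — the reference index is 337, under the 413 limit. Exception (c) does not apply.
Exception (d) requires that the seller holds a current Annual Certificate from the Ashford Authority; but there is no Annual Certificate in force, so (d) is unavailable.
Exception (e) requires that the seller holds a current Annual Notice from the Ashford Authority; but there is no Annual Notice in force, so (e) is unavailable.
No exception displaces § 43.8.

Yes — Dmitri must hold a food-handler permit.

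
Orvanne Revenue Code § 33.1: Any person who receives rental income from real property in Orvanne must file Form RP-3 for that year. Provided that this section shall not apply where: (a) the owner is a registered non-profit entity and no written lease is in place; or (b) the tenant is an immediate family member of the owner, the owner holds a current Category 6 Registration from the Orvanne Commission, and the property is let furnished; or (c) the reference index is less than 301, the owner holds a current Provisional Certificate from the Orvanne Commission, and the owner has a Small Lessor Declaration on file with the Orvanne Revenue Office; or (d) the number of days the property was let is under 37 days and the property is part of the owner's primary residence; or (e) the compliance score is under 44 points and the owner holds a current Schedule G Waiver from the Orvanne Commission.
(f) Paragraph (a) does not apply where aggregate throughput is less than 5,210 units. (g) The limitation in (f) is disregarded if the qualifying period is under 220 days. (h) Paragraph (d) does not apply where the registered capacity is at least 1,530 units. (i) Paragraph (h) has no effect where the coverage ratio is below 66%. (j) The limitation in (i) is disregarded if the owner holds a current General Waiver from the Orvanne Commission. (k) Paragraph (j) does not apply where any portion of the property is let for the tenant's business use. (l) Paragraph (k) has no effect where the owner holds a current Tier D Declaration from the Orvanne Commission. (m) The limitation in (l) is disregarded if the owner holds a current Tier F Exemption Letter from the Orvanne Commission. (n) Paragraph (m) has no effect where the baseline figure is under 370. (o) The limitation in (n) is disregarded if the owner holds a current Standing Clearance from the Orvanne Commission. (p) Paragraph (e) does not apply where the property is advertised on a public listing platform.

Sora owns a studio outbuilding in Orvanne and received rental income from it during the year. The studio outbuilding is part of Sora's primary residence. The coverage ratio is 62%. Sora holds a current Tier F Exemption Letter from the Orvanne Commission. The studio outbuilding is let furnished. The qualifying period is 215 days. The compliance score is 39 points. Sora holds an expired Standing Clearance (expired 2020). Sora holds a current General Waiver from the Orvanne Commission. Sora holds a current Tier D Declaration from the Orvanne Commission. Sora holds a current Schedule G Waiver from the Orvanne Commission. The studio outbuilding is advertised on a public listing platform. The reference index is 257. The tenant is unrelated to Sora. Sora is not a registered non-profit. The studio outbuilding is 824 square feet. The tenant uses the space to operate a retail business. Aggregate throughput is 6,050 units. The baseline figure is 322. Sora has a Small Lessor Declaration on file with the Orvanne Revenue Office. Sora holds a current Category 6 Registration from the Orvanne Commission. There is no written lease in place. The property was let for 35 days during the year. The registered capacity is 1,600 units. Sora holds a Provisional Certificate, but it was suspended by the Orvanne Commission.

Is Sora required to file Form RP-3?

Yes — Sora must file Form RP-3.

Exception (a) fails — Sora is not a registered non-profit.
Exception (b) requires that the tenant is an immediate family member of the owner; but the tenant is unrelated to the owner, so (b) is unavailable.
Exception (c) fails — no current Provisional Certificate is held.
Exception (d): the number of days the property was let is 35 days, under the 37 days limit; the studio outbuilding is part of the primary residence — every condition holds. However, paragraphs (h)–(o) must be considered: (h) operates against (d): the registered capacity is 1,600 units, meeting the 1,530 units threshold. (i) is triggered (the coverage ratio is 62%, below the 66% limit), but is set aside by (j): (j) is engaged — a current General Waiver is held. (k) is triggered (the space is let for business use), but is itself disapplied by (l): (l) operates against (k): a current Tier D Declaration is held. (m) applies (a current Tier F Exemption Letter is held), but is set aside by (n): (n) is engaged — the baseline figure is 322, under the 370 limit. (o), which would lift (n), is not engaged — no current Standing Clearance is held. (d) is therefore removed.
Exception (e): the compliance score is 39 points, under the 44 points limit; a current Schedule G Waiver is held — every condition holds. But: (p) applies — the property is publicly advertised. Exception (e) does not apply.
No exception displaces § 33.1.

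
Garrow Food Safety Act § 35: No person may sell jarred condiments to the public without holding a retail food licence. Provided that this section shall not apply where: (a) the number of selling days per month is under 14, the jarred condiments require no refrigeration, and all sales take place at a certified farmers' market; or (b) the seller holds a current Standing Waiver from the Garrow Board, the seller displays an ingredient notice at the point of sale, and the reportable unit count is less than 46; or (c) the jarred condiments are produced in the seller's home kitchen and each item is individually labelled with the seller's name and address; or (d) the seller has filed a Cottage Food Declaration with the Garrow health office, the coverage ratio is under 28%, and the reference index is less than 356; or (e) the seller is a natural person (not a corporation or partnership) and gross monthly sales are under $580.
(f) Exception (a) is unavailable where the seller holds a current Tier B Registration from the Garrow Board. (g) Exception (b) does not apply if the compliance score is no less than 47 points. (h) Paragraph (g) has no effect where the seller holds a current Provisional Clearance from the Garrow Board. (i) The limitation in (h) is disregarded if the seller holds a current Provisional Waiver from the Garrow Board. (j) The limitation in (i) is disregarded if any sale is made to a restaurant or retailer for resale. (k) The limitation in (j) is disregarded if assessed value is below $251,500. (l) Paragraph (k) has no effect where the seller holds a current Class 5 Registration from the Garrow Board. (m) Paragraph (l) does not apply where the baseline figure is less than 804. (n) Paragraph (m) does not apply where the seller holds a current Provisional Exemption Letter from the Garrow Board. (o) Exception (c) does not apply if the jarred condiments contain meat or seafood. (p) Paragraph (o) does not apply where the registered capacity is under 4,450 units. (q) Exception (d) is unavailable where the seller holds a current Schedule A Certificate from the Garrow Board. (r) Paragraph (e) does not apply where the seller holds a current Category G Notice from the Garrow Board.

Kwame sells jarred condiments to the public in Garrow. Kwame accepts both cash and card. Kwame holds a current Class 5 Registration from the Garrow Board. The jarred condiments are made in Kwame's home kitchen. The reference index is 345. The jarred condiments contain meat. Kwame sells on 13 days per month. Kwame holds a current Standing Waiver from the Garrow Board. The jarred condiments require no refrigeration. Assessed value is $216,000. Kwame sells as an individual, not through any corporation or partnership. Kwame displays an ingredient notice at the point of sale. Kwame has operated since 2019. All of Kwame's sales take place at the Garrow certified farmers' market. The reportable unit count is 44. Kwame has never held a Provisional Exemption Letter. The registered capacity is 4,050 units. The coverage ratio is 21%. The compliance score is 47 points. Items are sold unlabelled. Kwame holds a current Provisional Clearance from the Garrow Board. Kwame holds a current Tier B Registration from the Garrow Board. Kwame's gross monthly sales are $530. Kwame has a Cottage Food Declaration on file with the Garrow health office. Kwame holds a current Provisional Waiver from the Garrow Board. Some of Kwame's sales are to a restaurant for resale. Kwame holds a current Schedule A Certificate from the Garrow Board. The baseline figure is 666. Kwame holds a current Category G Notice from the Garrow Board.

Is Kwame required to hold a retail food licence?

Yes — Kwame must hold a retail food licence.

Exception (a)'s conditions are all satisfied: the number of selling days per month is 13, under the 14 limit; the jarred condiments are shelf-stable; all sales are at a certified farmers' market. Turning to paragraph (f): (f) operates against (a): a current Tier B Registration is held. Exception (a) does not apply.
Exception (b): a current Standing Waiver is held; an ingredient notice is displayed; the reportable unit count is 44, less than the 46 limit — every condition holds. Turning to paragraphs (g)–(n): (g) is triggered — the compliance score is 47 points, meeting the 47 points threshold. (h) would limit (g) — a current Provisional Clearance is held — but (i) sets (h) aside: (i) is engaged — a current Provisional Waiver is held. (j) is triggered (some sales are to a restaurant for resale), but yields to (k): (k) operates — assessed value is $216,000, below the $251,500 limit. (l) would limit (k) — a current Class 5 Registration is held — but (m) sets (l) aside: (m) operates — the baseline figure is 666, less than the 804 limit. (n) does not operate here (the Provisional Exemption Letter is not current), so (m) stands. Exception (b) does not apply.
Exception (c) fails — items are sold unlabelled.
All of (d)'s requirements are met (a Cottage Food Declaration is on file; the coverage ratio is 21%, under the 28% limit; the reference index is 345, less than the 356 limit). But: (q) applies — a current Schedule A Certificate is held. So (d) is unavailable.
All of (e)'s requirements are met (the seller is a natural person; gross monthly sales are $530, under the $580 limit). But: (r) operates against (e): a current Category G Notice is held. (e) is therefore removed.
None of the exceptions is available; § 35 applies in full.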